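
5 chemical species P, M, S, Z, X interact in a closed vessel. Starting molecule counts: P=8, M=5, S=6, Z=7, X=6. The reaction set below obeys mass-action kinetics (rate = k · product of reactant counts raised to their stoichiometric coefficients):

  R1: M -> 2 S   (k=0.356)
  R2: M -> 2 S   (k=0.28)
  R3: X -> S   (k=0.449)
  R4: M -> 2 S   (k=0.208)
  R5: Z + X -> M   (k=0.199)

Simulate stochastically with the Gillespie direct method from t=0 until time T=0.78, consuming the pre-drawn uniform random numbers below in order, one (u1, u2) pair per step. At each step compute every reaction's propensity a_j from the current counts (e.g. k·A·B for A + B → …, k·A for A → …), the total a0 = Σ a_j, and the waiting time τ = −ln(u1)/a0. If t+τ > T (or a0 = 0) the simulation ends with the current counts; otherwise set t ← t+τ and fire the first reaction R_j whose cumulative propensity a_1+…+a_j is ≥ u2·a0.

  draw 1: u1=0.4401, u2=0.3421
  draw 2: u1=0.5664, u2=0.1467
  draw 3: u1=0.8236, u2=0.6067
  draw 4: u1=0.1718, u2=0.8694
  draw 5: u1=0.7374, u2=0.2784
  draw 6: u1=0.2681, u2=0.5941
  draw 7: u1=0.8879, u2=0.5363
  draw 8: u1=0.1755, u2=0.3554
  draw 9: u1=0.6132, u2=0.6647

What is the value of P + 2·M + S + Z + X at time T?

Value at T = 37

Check how each reaction changes W = P + 2·M + S + Z + X (weight of products minus weight of reactants):
R1: M -> 2 S: (1·2) − (2·1) = 2 − 2 = 0
R2: M -> 2 S: (1·2) − (2·1) = 2 − 2 = 0
R3: X -> S: (1·1) − (1·1) = 1 − 1 = 0
R4: M -> 2 S: (1·2) − (2·1) = 2 − 2 = 0
R5: Z + X -> M: (2·1) − (1·1 + 1·1) = 2 − 2 = 0
Every reaction leaves W unchanged, so W is conserved and no simulation is needed: W(T) = W(0) = 8 + 2·5 + 6 + 7 + 6 = 37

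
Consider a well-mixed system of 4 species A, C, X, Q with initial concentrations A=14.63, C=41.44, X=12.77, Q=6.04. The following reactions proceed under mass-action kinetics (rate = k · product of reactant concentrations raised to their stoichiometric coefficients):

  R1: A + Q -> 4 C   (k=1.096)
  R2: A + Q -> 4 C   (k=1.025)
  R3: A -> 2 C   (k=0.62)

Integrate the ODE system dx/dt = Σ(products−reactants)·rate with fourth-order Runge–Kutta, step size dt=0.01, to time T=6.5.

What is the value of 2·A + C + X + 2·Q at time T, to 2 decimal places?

Value at T = 95.55

Check how each reaction changes W = 2·A + C + X + 2·Q (weight of products minus weight of reactants):
R1: A + Q -> 4 C: (1·4) − (2·1 + 2·1) = 4 − 4 = 0
R2: A + Q -> 4 C: (1·4) − (2·1 + 2·1) = 4 − 4 = 0
R3: A -> 2 C: (1·2) − (2·1) = 2 − 2 = 0
Every reaction leaves W unchanged, so W is conserved and no simulation is needed: W(T) = W(0) = 2·14.63 + 41.44 + 12.77 + 2·6.04 = 95.55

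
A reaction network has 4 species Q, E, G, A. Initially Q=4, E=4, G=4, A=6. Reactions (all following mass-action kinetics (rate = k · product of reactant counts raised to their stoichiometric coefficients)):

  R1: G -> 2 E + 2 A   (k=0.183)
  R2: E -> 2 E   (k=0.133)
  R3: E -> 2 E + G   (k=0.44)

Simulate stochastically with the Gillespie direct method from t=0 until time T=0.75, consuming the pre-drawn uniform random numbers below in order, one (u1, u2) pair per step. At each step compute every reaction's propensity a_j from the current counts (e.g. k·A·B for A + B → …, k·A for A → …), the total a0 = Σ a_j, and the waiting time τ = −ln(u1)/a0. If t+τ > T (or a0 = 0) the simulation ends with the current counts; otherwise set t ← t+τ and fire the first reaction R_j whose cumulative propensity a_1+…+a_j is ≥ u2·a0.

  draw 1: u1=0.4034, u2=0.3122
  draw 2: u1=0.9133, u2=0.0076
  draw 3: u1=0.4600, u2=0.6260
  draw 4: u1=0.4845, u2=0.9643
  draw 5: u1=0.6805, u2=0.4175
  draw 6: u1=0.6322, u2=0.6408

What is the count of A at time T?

t=0.000: Q=4 E=4 G=4 A=6
Draw 1: a1=0.732, a2=0.532, a3=1.760, a0=3.024; τ=−ln(0.4034)/3.024=0.300 → t=0.300; u2·a0=0.3122·3.024=0.944; a1=0.732 < 0.944 ≤ a1+a2=1.264 → R2 fires; Q=4 E=5 G=4 A=6
Draw 2: a1=0.732, a2=0.665, a3=2.200, a0=3.597; τ=−ln(0.9133)/3.597=0.025 → t=0.325; u2·a0=0.0076·3.597=0.027 ≤ a1=0.732 → R1 fires; Q=4 E=7 G=3 A=8
Draw 3: a1=0.549, a2=0.931, a3=3.080, a0=4.560; τ=−ln(0.4600)/4.560=0.170 → t=0.496; u2·a0=0.6260·4.560=2.855; a1+a2=1.480 < 2.855 ≤ a1+…+a3=4.560 → R3 fires; Q=4 E=8 G=4 A=8
Draw 4: a1=0.732, a2=1.064, a3=3.520, a0=5.316; τ=−ln(0.4845)/5.316=0.136 → t=0.632; u2·a0=0.9643·5.316=5.126; a1+a2=1.796 < 5.126 ≤ a1+…+a3=5.316 → R3 fires; Q=4 E=9 G=5 A=8
Draw 5: a1=0.915, a2=1.197, a3=3.960, a0=6.072; τ=−ln(0.6805)/6.072=0.063 → t=0.695; u2·a0=0.4175·6.072=2.535; a1+a2=2.112 < 2.535 ≤ a1+…+a3=6.072 → R3 fires; Q=4 E=10 G=6 A=8
Draw 6: a1=1.098, a2=1.330, a3=4.400, a0=6.828; τ=−ln(0.6322)/6.828=0.067 → t=0.763 > T=0.75: stop.
Read off A at T=0.75: 8

A at T = 8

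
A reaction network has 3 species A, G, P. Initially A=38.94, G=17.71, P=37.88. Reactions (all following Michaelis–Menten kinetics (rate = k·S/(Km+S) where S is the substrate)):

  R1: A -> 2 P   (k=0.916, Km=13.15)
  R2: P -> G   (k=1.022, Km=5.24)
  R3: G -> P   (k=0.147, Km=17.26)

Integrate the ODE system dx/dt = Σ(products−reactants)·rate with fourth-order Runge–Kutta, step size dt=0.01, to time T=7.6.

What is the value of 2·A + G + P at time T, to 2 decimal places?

Value at T = 133.47

Check how each reaction changes W = 2·A + G + P (weight of products minus weight of reactants):
R1: A -> 2 P: (1·2) − (2·1) = 2 − 2 = 0
R2: P -> G: (1·1) − (1·1) = 1 − 1 = 0
R3: G -> P: (1·1) − (1·1) = 1 − 1 = 0
Every reaction leaves W unchanged, so W is conserved and no simulation is needed: W(T) = W(0) = 2·38.94 + 17.71 + 37.88 = 133.47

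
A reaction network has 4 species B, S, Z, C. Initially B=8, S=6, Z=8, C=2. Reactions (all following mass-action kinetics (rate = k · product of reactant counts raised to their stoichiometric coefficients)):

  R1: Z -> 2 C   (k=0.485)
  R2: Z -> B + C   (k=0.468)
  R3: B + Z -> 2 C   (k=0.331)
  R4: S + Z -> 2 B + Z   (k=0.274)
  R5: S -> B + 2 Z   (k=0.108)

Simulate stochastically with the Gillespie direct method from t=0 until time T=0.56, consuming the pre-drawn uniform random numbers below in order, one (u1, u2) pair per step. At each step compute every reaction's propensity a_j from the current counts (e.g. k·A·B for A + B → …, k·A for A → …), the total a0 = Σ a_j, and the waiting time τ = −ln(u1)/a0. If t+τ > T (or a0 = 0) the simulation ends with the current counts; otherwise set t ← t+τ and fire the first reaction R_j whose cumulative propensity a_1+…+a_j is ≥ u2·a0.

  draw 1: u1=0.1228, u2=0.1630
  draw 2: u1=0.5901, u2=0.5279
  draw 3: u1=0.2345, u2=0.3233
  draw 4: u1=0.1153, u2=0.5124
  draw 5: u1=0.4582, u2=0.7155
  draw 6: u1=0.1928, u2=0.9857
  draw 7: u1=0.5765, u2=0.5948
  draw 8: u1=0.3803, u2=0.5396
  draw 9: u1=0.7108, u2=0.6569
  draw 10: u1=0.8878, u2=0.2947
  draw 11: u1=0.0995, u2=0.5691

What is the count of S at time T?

S at T = 4

t=0.000: B=8 S=6 Z=8 C=2
Draw 1: a1=3.880, a2=3.744, a3=21.184, a4=13.152, a5=0.648, a0=42.608; τ=−ln(0.1228)/42.608=0.049 → t=0.049; u2·a0=0.1630·42.608=6.945; a1=3.880 < 6.945 ≤ a1+a2=7.624 → R2 fires; B=9 S=6 Z=7 C=3
Draw 2: a1=3.395, a2=3.276, a3=20.853, a4=11.508, a5=0.648, a0=39.680; τ=−ln(0.5901)/39.680=0.013 → t=0.063; u2·a0=0.5279·39.680=20.947; a1+a2=6.671 < 20.947 ≤ a1+…+a3=27.524 → R3 fires; B=8 S=6 Z=6 C=5
Draw 3: a1=2.910, a2=2.808, a3=15.888, a4=9.864, a5=0.648, a0=32.118; τ=−ln(0.2345)/32.118=0.045 → t=0.108; u2·a0=0.3233·32.118=10.384; a1+a2=5.718 < 10.384 ≤ a1+…+a3=21.606 → R3 fires; B=7 S=6 Z=5 C=7
Draw 4: a1=2.425, a2=2.340, a3=11.585, a4=8.220, a5=0.648, a0=25.218; τ=−ln(0.1153)/25.218=0.086 → t=0.193; u2·a0=0.5124·25.218=12.922; a1+a2=4.765 < 12.922 ≤ a1+…+a3=16.350 → R3 fires; B=6 S=6 Z=4 C=9
Draw 5: a1=1.940, a2=1.872, a3=7.944, a4=6.576, a5=0.648, a0=18.980; τ=−ln(0.4582)/18.980=0.041 → t=0.234; u2·a0=0.7155·18.980=13.580; a1+…+a3=11.756 < 13.580 ≤ a1+…+a4=18.332 → R4 fires; B=8 S=5 Z=4 C=9
Draw 6: a1=1.940, a2=1.872, a3=10.592, a4=5.480, a5=0.540, a0=20.424; τ=−ln(0.1928)/20.424=0.081 → t=0.315; u2·a0=0.9857·20.424=20.132; a1+…+a4=19.884 < 20.132 ≤ a1+…+a5=20.424 → R5 fires; B=9 S=4 Z=6 C=9
Draw 7: a1=2.910, a2=2.808, a3=17.874, a4=6.576, a5=0.432, a0=30.600; τ=−ln(0.5765)/30.600=0.018 → t=0.333; u2·a0=0.5948·30.600=18.201; a1+a2=5.718 < 18.201 ≤ a1+…+a3=23.592 → R3 fires; B=8 S=4 Z=5 C=11
Draw 8: a1=2.425, a2=2.340, a3=13.240, a4=5.480, a5=0.432, a0=23.917; τ=−ln(0.3803)/23.917=0.040 → t=0.373; u2·a0=0.5396·23.917=12.906; a1+a2=4.765 < 12.906 ≤ a1+…+a3=18.005 → R3 fires; B=7 S=4 Z=4 C=13
Draw 9: a1=1.940, a2=1.872, a3=9.268, a4=4.384, a5=0.432, a0=17.896; τ=−ln(0.7108)/17.896=0.019 → t=0.393; u2·a0=0.6569·17.896=11.756; a1+a2=3.812 < 11.756 ≤ a1+…+a3=13.080 → R3 fires; B=6 S=4 Z=3 C=15
Draw 10: a1=1.455, a2=1.404, a3=5.958, a4=3.288, a5=0.432, a0=12.537; τ=−ln(0.8878)/12.537=0.009 → t=0.402; u2·a0=0.2947·12.537=3.695; a1+a2=2.859 < 3.695 ≤ a1+…+a3=8.817 → R3 fires; B=5 S=4 Z=2 C=17
Draw 11: a1=0.970, a2=0.936, a3=3.310, a4=2.192, a5=0.432, a0=7.840; τ=−ln(0.0995)/7.840=0.294 → t=0.696 > T=0.56: stop.
Read off S at T=0.56: 4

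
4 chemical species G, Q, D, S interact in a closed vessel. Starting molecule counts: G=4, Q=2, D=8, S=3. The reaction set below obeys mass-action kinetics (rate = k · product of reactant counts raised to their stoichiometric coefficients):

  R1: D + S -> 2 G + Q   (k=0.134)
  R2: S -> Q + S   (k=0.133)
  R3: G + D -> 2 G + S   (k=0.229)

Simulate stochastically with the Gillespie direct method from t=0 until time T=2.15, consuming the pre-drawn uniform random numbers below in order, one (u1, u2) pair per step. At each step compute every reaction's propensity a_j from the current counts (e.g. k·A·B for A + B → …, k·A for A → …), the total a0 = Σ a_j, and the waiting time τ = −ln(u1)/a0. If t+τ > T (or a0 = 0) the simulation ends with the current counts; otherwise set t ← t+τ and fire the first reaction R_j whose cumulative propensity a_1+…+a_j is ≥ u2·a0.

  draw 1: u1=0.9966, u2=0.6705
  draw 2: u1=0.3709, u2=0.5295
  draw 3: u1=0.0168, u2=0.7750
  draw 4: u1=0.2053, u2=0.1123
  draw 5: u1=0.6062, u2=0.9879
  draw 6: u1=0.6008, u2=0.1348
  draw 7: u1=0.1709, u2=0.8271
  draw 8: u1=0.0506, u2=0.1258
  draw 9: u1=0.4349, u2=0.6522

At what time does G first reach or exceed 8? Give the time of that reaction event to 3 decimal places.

Threshold first reached at t = 0.520

t=0.000: G=4 Q=2 D=8 S=3
Draw 1: a1=3.216, a2=0.399, a3=7.328, a0=10.943; τ=−ln(0.9966)/10.943=0.000 → t=0.000; u2·a0=0.6705·10.943=7.337; a1+a2=3.615 < 7.337 ≤ a1+…+a3=10.943 → R3 fires; G=5 Q=2 D=7 S=4
Draw 2: a1=3.752, a2=0.532, a3=8.015, a0=12.299; τ=−ln(0.3709)/12.299=0.081 → t=0.081; u2·a0=0.5295·12.299=6.512; a1+a2=4.284 < 6.512 ≤ a1+…+a3=12.299 → R3 fires; G=6 Q=2 D=6 S=5
Draw 3: a1=4.020, a2=0.665, a3=8.244, a0=12.929; τ=−ln(0.0168)/12.929=0.316 → t=0.397; u2·a0=0.7750·12.929=10.020; a1+a2=4.685 < 10.020 ≤ a1+…+a3=12.929 → R3 fires; G=7 Q=2 D=5 S=6
Draw 4: a1=4.020, a2=0.798, a3=8.015, a0=12.833; τ=−ln(0.2053)/12.833=0.123 → t=0.520; u2·a0=0.1123·12.833=1.441 ≤ a1=4.020 → R1 fires; G=9 Q=3 D=4 S=5
Draw 5: a1=2.680, a2=0.665, a3=8.244, a0=11.589; τ=−ln(0.6062)/11.589=0.043 → t=0.564; u2·a0=0.9879·11.589=11.449; a1+a2=3.345 < 11.449 ≤ a1+…+a3=11.589 → R3 fires; G=10 Q=3 D=3 S=6
Draw 6: a1=2.412, a2=0.798, a3=6.870, a0=10.080; τ=−ln(0.6008)/10.080=0.051 → t=0.614; u2·a0=0.1348·10.080=1.359 ≤ a1=2.412 → R1 fires; G=12 Q=4 D=2 S=5
Draw 7: a1=1.340, a2=0.665, a3=5.496, a0=7.501; τ=−ln(0.1709)/7.501=0.236 → t=0.850; u2·a0=0.8271·7.501=6.204; a1+a2=2.005 < 6.204 ≤ a1+…+a3=7.501 → R3 fires; G=13 Q=4 D=1 S=6
Draw 8: a1=0.804, a2=0.798, a3=2.977, a0=4.579; τ=−ln(0.0506)/4.579=0.652 → t=1.501; u2·a0=0.1258·4.579=0.576 ≤ a1=0.804 → R1 fires; G=15 Q=5 D=0 S=5
Draw 9: a1=0.000, a2=0.665, a3=0.000, a0=0.665; τ=−ln(0.4349)/0.665=1.252 → t=2.753 > T=2.15: stop.
G first becomes ≥ 8 when it reaches 9 at the event at t=0.520.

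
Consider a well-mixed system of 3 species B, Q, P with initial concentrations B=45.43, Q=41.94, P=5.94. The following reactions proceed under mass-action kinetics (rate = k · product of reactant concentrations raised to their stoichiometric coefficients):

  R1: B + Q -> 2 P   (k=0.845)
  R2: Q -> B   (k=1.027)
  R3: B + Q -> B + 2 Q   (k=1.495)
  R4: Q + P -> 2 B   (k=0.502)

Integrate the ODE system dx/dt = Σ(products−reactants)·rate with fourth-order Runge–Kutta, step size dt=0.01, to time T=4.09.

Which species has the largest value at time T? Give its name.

RK4 with dt=0.01: 409 steps to T=4.09. Trajectory (selected grid times):
t=0.00: B=45.43 Q=41.94 P=5.94
t=0.45: B=391.65 Q=0.00 P=578.63
t=0.91: B=391.65 Q=0.00 P=578.63
t=1.36: B=391.65 Q=0.00 P=578.63
t=1.82: B=391.65 Q=0.00 P=578.63
t=2.27: B=391.65 Q=0.00 P=578.63
t=2.73: B=391.65 Q=0.00 P=578.63
t=3.18: B=391.65 Q=0.00 P=578.63
t=3.64: B=391.65 Q=0.00 P=578.63
t=4.09: B=391.65 Q=0.00 P=578.63
At T=4.09: B=391.65 Q=0.00 P=578.63; the largest is P.

Dominant species at T: P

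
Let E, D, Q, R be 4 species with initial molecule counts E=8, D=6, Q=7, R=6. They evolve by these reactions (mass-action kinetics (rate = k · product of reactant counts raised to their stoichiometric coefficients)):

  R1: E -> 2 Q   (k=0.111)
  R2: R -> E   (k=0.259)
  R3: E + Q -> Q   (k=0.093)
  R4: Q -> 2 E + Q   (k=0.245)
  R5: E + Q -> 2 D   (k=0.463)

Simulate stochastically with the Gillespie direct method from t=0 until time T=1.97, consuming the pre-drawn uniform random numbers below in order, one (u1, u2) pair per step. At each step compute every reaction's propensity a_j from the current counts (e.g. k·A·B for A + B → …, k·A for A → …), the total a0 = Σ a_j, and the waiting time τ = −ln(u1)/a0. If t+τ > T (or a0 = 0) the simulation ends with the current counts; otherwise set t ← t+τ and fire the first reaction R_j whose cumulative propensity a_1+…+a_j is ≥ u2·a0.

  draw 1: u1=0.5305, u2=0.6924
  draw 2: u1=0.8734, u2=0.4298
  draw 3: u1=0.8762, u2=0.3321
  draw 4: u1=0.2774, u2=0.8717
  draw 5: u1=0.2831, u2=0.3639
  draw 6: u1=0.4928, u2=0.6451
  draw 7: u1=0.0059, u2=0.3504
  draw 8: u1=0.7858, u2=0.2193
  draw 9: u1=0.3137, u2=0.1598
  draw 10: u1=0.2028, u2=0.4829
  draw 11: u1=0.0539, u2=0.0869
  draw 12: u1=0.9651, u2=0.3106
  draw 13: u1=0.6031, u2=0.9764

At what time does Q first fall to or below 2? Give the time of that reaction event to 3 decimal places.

t=0.000: E=8 D=6 Q=7 R=6
Draw 1: a1=0.888, a2=1.554, a3=5.208, a4=1.715, a5=25.928, a0=35.293; τ=−ln(0.5305)/35.293=0.018 → t=0.018; u2·a0=0.6924·35.293=24.437; a1+…+a4=9.365 < 24.437 ≤ a1+…+a5=35.293 → R5 fires; E=7 D=8 Q=6 R=6
Draw 2: a1=0.777, a2=1.554, a3=3.906, a4=1.470, a5=19.446, a0=27.153; τ=−ln(0.8734)/27.153=0.005 → t=0.023; u2·a0=0.4298·27.153=11.670; a1+…+a4=7.707 < 11.670 ≤ a1+…+a5=27.153 → R5 fires; E=6 D=10 Q=5 R=6
Draw 3: a1=0.666, a2=1.554, a3=2.790, a4=1.225, a5=13.890, a0=20.125; τ=−ln(0.8762)/20.125=0.007 → t=0.030; u2·a0=0.3321·20.125=6.684; a1+…+a4=6.235 < 6.684 ≤ a1+…+a5=20.125 → R5 fires; E=5 D=12 Q=4 R=6
Draw 4: a1=0.555, a2=1.554, a3=1.860, a4=0.980, a5=9.260, a0=14.209; τ=−ln(0.2774)/14.209=0.090 → t=0.120; u2·a0=0.8717·14.209=12.386; a1+…+a4=4.949 < 12.386 ≤ a1+…+a5=14.209 → R5 fires; E=4 D=14 Q=3 R=6
Draw 5: a1=0.444, a2=1.554, a3=1.116, a4=0.735, a5=5.556, a0=9.405; τ=−ln(0.2831)/9.405=0.134 → t=0.254; u2·a0=0.3639·9.405=3.422; a1+…+a3=3.114 < 3.422 ≤ a1+…+a4=3.849 → R4 fires; E=6 D=14 Q=3 R=6
Draw 6: a1=0.666, a2=1.554, a3=1.674, a4=0.735, a5=8.334, a0=12.963; τ=−ln(0.4928)/12.963=0.055 → t=0.309; u2·a0=0.6451·12.963=8.362; a1+…+a4=4.629 < 8.362 ≤ a1+…+a5=12.963 → R5 fires; E=5 D=16 Q=2 R=6
Draw 7: a1=0.555, a2=1.554, a3=0.930, a4=0.490, a5=4.630, a0=8.159; τ=−ln(0.0059)/8.159=0.629 → t=0.938; u2·a0=0.3504·8.159=2.859; a1+a2=2.109 < 2.859 ≤ a1+…+a3=3.039 → R3 fires; E=4 D=16 Q=2 R=6
Draw 8: a1=0.444, a2=1.554, a3=0.744, a4=0.490, a5=3.704, a0=6.936; τ=−ln(0.7858)/6.936=0.035 → t=0.972; u2·a0=0.2193·6.936=1.521; a1=0.444 < 1.521 ≤ a1+a2=1.998 → R2 fires; E=5 D=16 Q=2 R=5
Draw 9: a1=0.555, a2=1.295, a3=0.930, a4=0.490, a5=4.630, a0=7.900; τ=−ln(0.3137)/7.900=0.147 → t=1.119; u2·a0=0.1598·7.900=1.262; a1=0.555 < 1.262 ≤ a1+a2=1.850 → R2 fires; E=6 D=16 Q=2 R=4
Draw 10: a1=0.666, a2=1.036, a3=1.116, a4=0.490, a5=5.556, a0=8.864; τ=−ln(0.2028)/8.864=0.180 → t=1.299; u2·a0=0.4829·8.864=4.280; a1+…+a4=3.308 < 4.280 ≤ a1+…+a5=8.864 → R5 fires; E=5 D=18 Q=1 R=4
Draw 11: a1=0.555, a2=1.036, a3=0.465, a4=0.245, a5=2.315, a0=4.616; τ=−ln(0.0539)/4.616=0.633 → t=1.932; u2·a0=0.0869·4.616=0.401 ≤ a1=0.555 → R1 fires; E=4 D=18 Q=3 R=4
Draw 12: a1=0.444, a2=1.036, a3=1.116, a4=0.735, a5=5.556, a0=8.887; τ=−ln(0.9651)/8.887=0.004 → t=1.936; u2·a0=0.3106·8.887=2.760; a1+…+a3=2.596 < 2.760 ≤ a1+…+a4=3.331 → R4 fires; E=6 D=18 Q=3 R=4
Draw 13: a1=0.666, a2=1.036, a3=1.674, a4=0.735, a5=8.334, a0=12.445; τ=−ln(0.6031)/12.445=0.041 → t=1.976 > T=1.97: stop.
Q first becomes ≤ 2 when it reaches 2 at the event at t=0.309.

Threshold first reached at t = 0.309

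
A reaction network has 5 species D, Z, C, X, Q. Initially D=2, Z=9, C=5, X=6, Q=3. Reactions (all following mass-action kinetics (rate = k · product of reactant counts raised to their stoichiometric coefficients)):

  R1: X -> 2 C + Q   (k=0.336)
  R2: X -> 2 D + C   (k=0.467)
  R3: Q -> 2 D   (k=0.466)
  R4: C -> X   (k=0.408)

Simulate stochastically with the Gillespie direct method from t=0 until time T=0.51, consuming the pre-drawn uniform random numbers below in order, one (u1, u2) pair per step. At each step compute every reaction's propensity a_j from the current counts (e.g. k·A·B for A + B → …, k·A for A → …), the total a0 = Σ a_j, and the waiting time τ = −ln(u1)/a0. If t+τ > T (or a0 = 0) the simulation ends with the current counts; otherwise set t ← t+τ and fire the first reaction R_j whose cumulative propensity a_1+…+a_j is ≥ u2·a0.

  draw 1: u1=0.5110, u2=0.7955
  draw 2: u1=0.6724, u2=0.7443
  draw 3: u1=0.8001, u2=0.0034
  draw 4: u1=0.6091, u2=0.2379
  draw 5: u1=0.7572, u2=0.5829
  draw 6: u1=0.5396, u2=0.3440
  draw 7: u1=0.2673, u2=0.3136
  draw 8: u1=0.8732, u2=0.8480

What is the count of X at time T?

t=0.000: D=2 Z=9 C=5 X=6 Q=3
Draw 1: a1=2.016, a2=2.802, a3=1.398, a4=2.040, a0=8.256; τ=−ln(0.5110)/8.256=0.081 → t=0.081; u2·a0=0.7955·8.256=6.568; a1+…+a3=6.216 < 6.568 ≤ a1+…+a4=8.256 → R4 fires; D=2 Z=9 C=4 X=7 Q=3
Draw 2: a1=2.352, a2=3.269, a3=1.398, a4=1.632, a0=8.651; τ=−ln(0.6724)/8.651=0.046 → t=0.127; u2·a0=0.7443·8.651=6.439; a1+a2=5.621 < 6.439 ≤ a1+…+a3=7.019 → R3 fires; D=4 Z=9 C=4 X=7 Q=2
Draw 3: a1=2.352, a2=3.269, a3=0.932, a4=1.632, a0=8.185; τ=−ln(0.8001)/8.185=0.027 → t=0.154; u2·a0=0.0034·8.185=0.028 ≤ a1=2.352 → R1 fires; D=4 Z=9 C=6 X=6 Q=3
Draw 4: a1=2.016, a2=2.802, a3=1.398, a4=2.448, a0=8.664; τ=−ln(0.6091)/8.664=0.057 → t=0.212; u2·a0=0.2379·8.664=2.061; a1=2.016 < 2.061 ≤ a1+a2=4.818 → R2 fires; D=6 Z=9 C=7 X=5 Q=3
Draw 5: a1=1.680, a2=2.335, a3=1.398, a4=2.856, a0=8.269; τ=−ln(0.7572)/8.269=0.034 → t=0.245; u2·a0=0.5829·8.269=4.820; a1+a2=4.015 < 4.820 ≤ a1+…+a3=5.413 → R3 fires; D=8 Z=9 C=7 X=5 Q=2
Draw 6: a1=1.680, a2=2.335, a3=0.932, a4=2.856, a0=7.803; τ=−ln(0.5396)/7.803=0.079 → t=0.324; u2·a0=0.3440·7.803=2.684; a1=1.680 < 2.684 ≤ a1+a2=4.015 → R2 fires; D=10 Z=9 C=8 X=4 Q=2
Draw 7: a1=1.344, a2=1.868, a3=0.932, a4=3.264, a0=7.408; τ=−ln(0.2673)/7.408=0.178 → t=0.502; u2·a0=0.3136·7.408=2.323; a1=1.344 < 2.323 ≤ a1+a2=3.212 → R2 fires; D=12 Z=9 C=9 X=3 Q=2
Draw 8: a1=1.008, a2=1.401, a3=0.932, a4=3.672, a0=7.013; τ=−ln(0.8732)/7.013=0.019 → t=0.522 > T=0.51: stop.
Read off X at T=0.51: 3

X at T = 3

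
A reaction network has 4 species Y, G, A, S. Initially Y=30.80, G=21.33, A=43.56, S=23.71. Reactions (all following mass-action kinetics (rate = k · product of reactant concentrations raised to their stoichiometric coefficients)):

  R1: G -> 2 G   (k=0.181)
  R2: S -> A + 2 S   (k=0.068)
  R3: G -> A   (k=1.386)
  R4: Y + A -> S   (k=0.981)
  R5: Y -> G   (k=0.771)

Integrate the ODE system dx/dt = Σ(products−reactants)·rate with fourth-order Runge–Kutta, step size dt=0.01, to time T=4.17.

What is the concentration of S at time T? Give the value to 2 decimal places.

RK4 with dt=0.01: 417 steps to T=4.17. Trajectory (selected grid times):
t=0.00: Y=30.80 G=21.33 A=43.56 S=23.71
t=0.46: Y=0.00 G=12.77 A=26.06 S=55.29
t=0.93: Y=0.00 G=7.25 A=34.21 S=57.09
t=1.39: Y=0.00 G=4.16 A=39.57 S=58.90
t=1.85: Y=0.00 G=2.39 A=43.48 S=60.77
t=2.32: Y=0.00 G=1.36 A=46.64 S=62.75
t=2.78: Y=0.00 G=0.78 A=49.30 S=64.74
t=3.24: Y=0.00 G=0.45 A=51.74 S=66.80
t=3.71: Y=0.00 G=0.25 A=54.13 S=68.97
t=4.17: Y=0.00 G=0.15 A=56.45 S=71.16
Read off S at T=4.17: 71.16

S at T = 71.16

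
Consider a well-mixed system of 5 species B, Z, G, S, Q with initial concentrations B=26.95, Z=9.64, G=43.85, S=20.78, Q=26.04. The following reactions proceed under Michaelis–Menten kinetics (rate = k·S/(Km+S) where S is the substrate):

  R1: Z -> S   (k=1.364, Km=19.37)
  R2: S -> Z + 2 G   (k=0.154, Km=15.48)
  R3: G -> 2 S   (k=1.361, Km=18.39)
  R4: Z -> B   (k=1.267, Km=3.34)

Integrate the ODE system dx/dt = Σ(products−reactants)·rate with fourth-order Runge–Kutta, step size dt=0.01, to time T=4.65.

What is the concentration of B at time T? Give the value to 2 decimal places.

RK4 with dt=0.01: 465 steps to T=4.65. Trajectory (selected grid times):
t=0.00: B=26.95 Z=9.64 G=43.85 S=20.78 Q=26.04
t=0.52: B=27.43 Z=8.97 G=43.44 S=21.96 Q=26.04
t=1.03: B=27.90 Z=8.34 G=43.05 S=23.10 Q=26.04
t=1.55: B=28.37 Z=7.71 G=42.65 S=24.25 Q=26.04
t=2.07: B=28.82 Z=7.11 G=42.26 S=25.39 Q=26.04
t=2.58: B=29.25 Z=6.55 G=41.87 S=26.48 Q=26.04
t=3.10: B=29.68 Z=5.99 G=41.48 S=27.59 Q=26.04
t=3.62: B=30.10 Z=5.47 G=41.10 S=28.68 Q=26.04
t=4.13: B=30.49 Z=4.98 G=40.72 S=29.73 Q=26.04
t=4.65: B=30.88 Z=4.50 G=40.34 S=30.79 Q=26.04
Read off B at T=4.65: 30.88

B at T = 30.88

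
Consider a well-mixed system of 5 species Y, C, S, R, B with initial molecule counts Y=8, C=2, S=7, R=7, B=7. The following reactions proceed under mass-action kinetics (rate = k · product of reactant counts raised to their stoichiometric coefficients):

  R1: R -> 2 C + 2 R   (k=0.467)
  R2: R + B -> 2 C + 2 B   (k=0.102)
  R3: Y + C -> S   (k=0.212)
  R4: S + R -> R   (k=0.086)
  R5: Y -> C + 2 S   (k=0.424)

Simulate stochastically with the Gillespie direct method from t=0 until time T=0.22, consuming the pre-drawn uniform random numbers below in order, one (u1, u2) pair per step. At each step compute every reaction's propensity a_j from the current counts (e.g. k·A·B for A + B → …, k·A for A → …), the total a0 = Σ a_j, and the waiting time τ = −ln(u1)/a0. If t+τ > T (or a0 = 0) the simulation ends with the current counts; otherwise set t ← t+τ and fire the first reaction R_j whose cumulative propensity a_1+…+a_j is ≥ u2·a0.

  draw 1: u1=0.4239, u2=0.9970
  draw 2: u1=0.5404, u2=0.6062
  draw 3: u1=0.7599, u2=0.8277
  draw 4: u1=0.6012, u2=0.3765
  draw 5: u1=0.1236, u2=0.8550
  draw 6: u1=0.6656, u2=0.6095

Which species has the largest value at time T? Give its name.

t=0.000: Y=8 C=2 S=7 R=7 B=7
Draw 1: a1=3.269, a2=4.998, a3=3.392, a4=4.214, a5=3.392, a0=19.265; τ=−ln(0.4239)/19.265=0.045 → t=0.045; u2·a0=0.9970·19.265=19.207; a1+…+a4=15.873 < 19.207 ≤ a1+…+a5=19.265 → R5 fires; Y=7 C=3 S=9 R=7 B=7
Draw 2: a1=3.269, a2=4.998, a3=4.452, a4=5.418, a5=2.968, a0=21.105; τ=−ln(0.5404)/21.105=0.029 → t=0.074; u2·a0=0.6062·21.105=12.794; a1+…+a3=12.719 < 12.794 ≤ a1+…+a4=18.137 → R4 fires; Y=7 C=3 S=8 R=7 B=7
Draw 3: a1=3.269, a2=4.998, a3=4.452, a4=4.816, a5=2.968, a0=20.503; τ=−ln(0.7599)/20.503=0.013 → t=0.087; u2·a0=0.8277·20.503=16.970; a1+…+a3=12.719 < 16.970 ≤ a1+…+a4=17.535 → R4 fires; Y=7 C=3 S=7 R=7 B=7
Draw 4: a1=3.269, a2=4.998, a3=4.452, a4=4.214, a5=2.968, a0=19.901; τ=−ln(0.6012)/19.901=0.026 → t=0.113; u2·a0=0.3765·19.901=7.493; a1=3.269 < 7.493 ≤ a1+a2=8.267 → R2 fires; Y=7 C=5 S=7 R=6 B=8
Draw 5: a1=2.802, a2=4.896, a3=7.420, a4=3.612, a5=2.968, a0=21.698; τ=−ln(0.1236)/21.698=0.096 → t=0.209; u2·a0=0.8550·21.698=18.552; a1+…+a3=15.118 < 18.552 ≤ a1+…+a4=18.730 → R4 fires; Y=7 C=5 S=6 R=6 B=8
Draw 6: a1=2.802, a2=4.896, a3=7.420, a4=3.096, a5=2.968, a0=21.182; τ=−ln(0.6656)/21.182=0.019 → t=0.228 > T=0.22: stop.
At T=0.22: Y=7 C=5 S=6 R=6 B=8; the largest is B.

Dominant species at T: B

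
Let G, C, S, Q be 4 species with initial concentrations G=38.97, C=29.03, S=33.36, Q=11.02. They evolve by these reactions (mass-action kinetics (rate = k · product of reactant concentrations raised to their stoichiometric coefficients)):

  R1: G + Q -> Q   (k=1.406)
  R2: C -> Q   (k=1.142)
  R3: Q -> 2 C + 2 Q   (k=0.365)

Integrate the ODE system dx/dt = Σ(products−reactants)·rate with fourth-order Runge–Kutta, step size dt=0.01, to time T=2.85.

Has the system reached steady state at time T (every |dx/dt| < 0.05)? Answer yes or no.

Steady state at T: no

RK4 with dt=0.01: 285 steps to T=2.85. Trajectory (selected grid times):
t=0.00: G=38.97 C=29.03 S=33.36 Q=11.02
t=0.32: G=0.02 C=23.50 S=33.36 Q=22.44
t=0.63: G=0.00 C=21.88 S=33.36 Q=33.54
t=0.95: G=0.00 C=23.04 S=33.36 Q=46.31
t=1.27: G=0.00 C=26.58 S=33.36 Q=61.58
t=1.58: G=0.00 C=32.17 S=33.36 Q=79.88
t=1.90: G=0.00 C=40.33 S=33.36 Q=103.71
t=2.22: G=0.00 C=51.32 S=33.36 Q=134.18
t=2.53: G=0.00 C=65.26 S=33.36 Q=171.95
t=2.85: G=0.00 C=83.91 S=33.36 Q=221.93
Rates at T: R1=0.0000, R2=95.8234, R3=81.0058
dx/dt at T (Σ net stoichiometry × rate): G=-0.0000, C=+66.1881, S=+0.0000, Q=+176.8291
Largest |dx/dt| is |+176.8291| (Q) ≥ 0.05 → not steady.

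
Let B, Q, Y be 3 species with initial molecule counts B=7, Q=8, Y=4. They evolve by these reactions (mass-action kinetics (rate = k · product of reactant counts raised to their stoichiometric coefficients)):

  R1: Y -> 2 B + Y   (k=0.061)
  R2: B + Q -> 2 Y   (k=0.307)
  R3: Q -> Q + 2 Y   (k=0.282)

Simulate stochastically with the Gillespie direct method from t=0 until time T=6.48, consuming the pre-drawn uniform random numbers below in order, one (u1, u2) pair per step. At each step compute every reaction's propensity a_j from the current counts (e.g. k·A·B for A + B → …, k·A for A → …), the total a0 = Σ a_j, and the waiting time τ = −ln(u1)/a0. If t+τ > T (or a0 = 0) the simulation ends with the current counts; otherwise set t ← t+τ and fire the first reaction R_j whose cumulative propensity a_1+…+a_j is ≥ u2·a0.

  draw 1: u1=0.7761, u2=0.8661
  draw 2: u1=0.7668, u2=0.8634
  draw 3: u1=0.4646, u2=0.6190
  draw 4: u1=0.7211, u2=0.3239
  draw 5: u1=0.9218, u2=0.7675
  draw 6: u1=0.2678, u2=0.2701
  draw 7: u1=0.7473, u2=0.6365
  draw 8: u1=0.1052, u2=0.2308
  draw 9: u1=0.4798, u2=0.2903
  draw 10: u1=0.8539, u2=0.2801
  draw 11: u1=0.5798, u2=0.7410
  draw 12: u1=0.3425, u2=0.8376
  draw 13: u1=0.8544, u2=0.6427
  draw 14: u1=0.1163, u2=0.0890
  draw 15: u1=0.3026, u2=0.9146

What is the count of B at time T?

t=0.000: B=7 Q=8 Y=4
Draw 1: a1=0.244, a2=17.192, a3=2.256, a0=19.692; τ=−ln(0.7761)/19.692=0.013 → t=0.013; u2·a0=0.8661·19.692=17.055; a1=0.244 < 17.055 ≤ a1+a2=17.436 → R2 fires; B=6 Q=7 Y=6
Draw 2: a1=0.366, a2=12.894, a3=1.974, a0=15.234; τ=−ln(0.7668)/15.234=0.017 → t=0.030; u2·a0=0.8634·15.234=13.153; a1=0.366 < 13.153 ≤ a1+a2=13.260 → R2 fires; B=5 Q=6 Y=8
Draw 3: a1=0.488, a2=9.210, a3=1.692, a0=11.390; τ=−ln(0.4646)/11.390=0.067 → t=0.098; u2·a0=0.6190·11.390=7.050; a1=0.488 < 7.050 ≤ a1+a2=9.698 → R2 fires; B=4 Q=5 Y=10
Draw 4: a1=0.610, a2=6.140, a3=1.410, a0=8.160; τ=−ln(0.7211)/8.160=0.040 → t=0.138; u2·a0=0.3239·8.160=2.643; a1=0.610 < 2.643 ≤ a1+a2=6.750 → R2 fires; B=3 Q=4 Y=12
Draw 5: a1=0.732, a2=3.684, a3=1.128, a0=5.544; τ=−ln(0.9218)/5.544=0.015 → t=0.152; u2·a0=0.7675·5.544=4.255; a1=0.732 < 4.255 ≤ a1+a2=4.416 → R2 fires; B=2 Q=3 Y=14
Draw 6: a1=0.854, a2=1.842, a3=0.846, a0=3.542; τ=−ln(0.2678)/3.542=0.372 → t=0.524; u2·a0=0.2701·3.542=0.957; a1=0.854 < 0.957 ≤ a1+a2=2.696 → R2 fires; B=1 Q=2 Y=16
Draw 7: a1=0.976, a2=0.614, a3=0.564, a0=2.154; τ=−ln(0.7473)/2.154=0.135 → t=0.660; u2·a0=0.6365·2.154=1.371; a1=0.976 < 1.371 ≤ a1+a2=1.590 → R2 fires; B=0 Q=1 Y=18
Draw 8: a1=1.098, a2=0.000, a3=0.282, a0=1.380; τ=−ln(0.1052)/1.380=1.632 → t=2.291; u2·a0=0.2308·1.380=0.319 ≤ a1=1.098 → R1 fires; B=2 Q=1 Y=18
Draw 9: a1=1.098, a2=0.614, a3=0.282, a0=1.994; τ=−ln(0.4798)/1.994=0.368 → t=2.660; u2·a0=0.2903·1.994=0.579 ≤ a1=1.098 → R1 fires; B=4 Q=1 Y=18
Draw 10: a1=1.098, a2=1.228, a3=0.282, a0=2.608; τ=−ln(0.8539)/2.608=0.061 → t=2.720; u2·a0=0.2801·2.608=0.731 ≤ a1=1.098 → R1 fires; B=6 Q=1 Y=18
Draw 11: a1=1.098, a2=1.842, a3=0.282, a0=3.222; τ=−ln(0.5798)/3.222=0.169 → t=2.889; u2·a0=0.7410·3.222=2.388; a1=1.098 < 2.388 ≤ a1+a2=2.940 → R2 fires; B=5 Q=0 Y=20
Draw 12: a1=1.220, a2=0.000, a3=0.000, a0=1.220; τ=−ln(0.3425)/1.220=0.878 → t=3.768; u2·a0=0.8376·1.220=1.022 ≤ a1=1.220 → R1 fires; B=7 Q=0 Y=20
Draw 13: a1=1.220, a2=0.000, a3=0.000, a0=1.220; τ=−ln(0.8544)/1.220=0.129 → t=3.897; u2·a0=0.6427·1.220=0.784 ≤ a1=1.220 → R1 fires; B=9 Q=0 Y=20
Draw 14: a1=1.220, a2=0.000, a3=0.000, a0=1.220; τ=−ln(0.1163)/1.220=1.764 → t=5.660; u2·a0=0.0890·1.220=0.109 ≤ a1=1.220 → R1 fires; B=11 Q=0 Y=20
Draw 15: a1=1.220, a2=0.000, a3=0.000, a0=1.220; τ=−ln(0.3026)/1.220=0.980 → t=6.640 > T=6.48: stop.
Read off B at T=6.48: 11

B at T = 11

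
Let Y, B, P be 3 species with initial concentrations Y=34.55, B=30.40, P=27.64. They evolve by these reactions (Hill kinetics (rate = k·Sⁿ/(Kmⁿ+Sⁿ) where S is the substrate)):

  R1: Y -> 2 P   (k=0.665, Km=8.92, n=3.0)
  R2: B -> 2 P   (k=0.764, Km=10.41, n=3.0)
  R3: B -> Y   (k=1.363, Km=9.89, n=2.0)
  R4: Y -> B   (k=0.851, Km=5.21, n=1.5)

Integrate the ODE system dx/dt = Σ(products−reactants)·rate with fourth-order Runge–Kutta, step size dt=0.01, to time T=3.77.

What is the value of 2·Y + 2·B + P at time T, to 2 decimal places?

Value at T = 157.54

Check how each reaction changes W = 2·Y + 2·B + P (weight of products minus weight of reactants):
R1: Y -> 2 P: (1·2) − (2·1) = 2 − 2 = 0
R2: B -> 2 P: (1·2) − (2·1) = 2 − 2 = 0
R3: B -> Y: (2·1) − (2·1) = 2 − 2 = 0
R4: Y -> B: (2·1) − (2·1) = 2 − 2 = 0
Every reaction leaves W unchanged, so W is conserved and no simulation is needed: W(T) = W(0) = 2·34.55 + 2·30.40 + 27.64 = 157.54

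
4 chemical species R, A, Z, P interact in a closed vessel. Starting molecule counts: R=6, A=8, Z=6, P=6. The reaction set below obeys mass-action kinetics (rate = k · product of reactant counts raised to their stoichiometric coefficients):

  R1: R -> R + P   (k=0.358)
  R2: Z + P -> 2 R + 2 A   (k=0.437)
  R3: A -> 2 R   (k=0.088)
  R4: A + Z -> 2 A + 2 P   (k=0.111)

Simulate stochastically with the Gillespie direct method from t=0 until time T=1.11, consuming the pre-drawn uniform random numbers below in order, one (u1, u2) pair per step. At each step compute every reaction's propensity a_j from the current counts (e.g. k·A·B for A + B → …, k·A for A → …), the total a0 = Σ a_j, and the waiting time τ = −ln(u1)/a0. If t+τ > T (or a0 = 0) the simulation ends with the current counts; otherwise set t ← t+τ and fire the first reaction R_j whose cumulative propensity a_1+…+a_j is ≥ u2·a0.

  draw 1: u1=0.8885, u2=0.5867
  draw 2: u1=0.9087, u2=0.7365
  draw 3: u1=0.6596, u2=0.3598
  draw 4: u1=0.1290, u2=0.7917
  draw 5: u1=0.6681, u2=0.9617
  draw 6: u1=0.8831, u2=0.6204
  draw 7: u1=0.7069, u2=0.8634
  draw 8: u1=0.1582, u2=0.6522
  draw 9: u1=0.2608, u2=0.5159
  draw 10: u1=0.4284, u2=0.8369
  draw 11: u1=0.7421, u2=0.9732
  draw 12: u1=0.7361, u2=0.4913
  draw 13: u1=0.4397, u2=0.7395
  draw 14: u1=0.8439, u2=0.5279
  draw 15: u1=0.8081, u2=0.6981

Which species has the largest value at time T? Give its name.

t=0.000: R=6 A=8 Z=6 P=6
Draw 1: a1=2.148, a2=15.732, a3=0.704, a4=5.328, a0=23.912; τ=−ln(0.8885)/23.912=0.005 → t=0.005; u2·a0=0.5867·23.912=14.029; a1=2.148 < 14.029 ≤ a1+a2=17.880 → R2 fires; R=8 A=10 Z=5 P=5
Draw 2: a1=2.864, a2=10.925, a3=0.880, a4=5.550, a0=20.219; τ=−ln(0.9087)/20.219=0.005 → t=0.010; u2·a0=0.7365·20.219=14.891; a1+…+a3=14.669 < 14.891 ≤ a1+…+a4=20.219 → R4 fires; R=8 A=11 Z=4 P=7
Draw 3: a1=2.864, a2=12.236, a3=0.968, a4=4.884, a0=20.952; τ=−ln(0.6596)/20.952=0.020 → t=0.030; u2·a0=0.3598·20.952=7.539; a1=2.864 < 7.539 ≤ a1+a2=15.100 → R2 fires; R=10 A=13 Z=3 P=6
Draw 4: a1=3.580, a2=7.866, a3=1.144, a4=4.329, a0=16.919; τ=−ln(0.1290)/16.919=0.121 → t=0.151; u2·a0=0.7917·16.919=13.395; a1+…+a3=12.590 < 13.395 ≤ a1+…+a4=16.919 → R4 fires; R=10 A=14 Z=2 P=8
Draw 5: a1=3.580, a2=6.992, a3=1.232, a4=3.108, a0=14.912; τ=−ln(0.6681)/14.912=0.027 → t=0.178; u2·a0=0.9617·14.912=14.341; a1+…+a3=11.804 < 14.341 ≤ a1+…+a4=14.912 → R4 fires; R=10 A=15 Z=1 P=10
Draw 6: a1=3.580, a2=4.370, a3=1.320, a4=1.665, a0=10.935; τ=−ln(0.8831)/10.935=0.011 → t=0.189; u2·a0=0.6204·10.935=6.784; a1=3.580 < 6.784 ≤ a1+a2=7.950 → R2 fires; R=12 A=17 Z=0 P=9
Draw 7: a1=4.296, a2=0.000, a3=1.496, a4=0.000, a0=5.792; τ=−ln(0.7069)/5.792=0.060 → t=0.249; u2·a0=0.8634·5.792=5.001; a1+a2=4.296 < 5.001 ≤ a1+…+a3=5.792 → R3 fires; R=14 A=16 Z=0 P=9
Draw 8: a1=5.012, a2=0.000, a3=1.408, a4=0.000, a0=6.420; τ=−ln(0.1582)/6.420=0.287 → t=0.536; u2·a0=0.6522·6.420=4.187 ≤ a1=5.012 → R1 fires; R=14 A=16 Z=0 P=10
Draw 9: a1=5.012, a2=0.000, a3=1.408, a4=0.000, a0=6.420; τ=−ln(0.2608)/6.420=0.209 → t=0.745; u2·a0=0.5159·6.420=3.312 ≤ a1=5.012 → R1 fires; R=14 A=16 Z=0 P=11
Draw 10: a1=5.012, a2=0.000, a3=1.408, a4=0.000, a0=6.420; τ=−ln(0.4284)/6.420=0.132 → t=0.877; u2·a0=0.8369·6.420=5.373; a1+a2=5.012 < 5.373 ≤ a1+…+a3=6.420 → R3 fires; R=16 A=15 Z=0 P=11
Draw 11: a1=5.728, a2=0.000, a3=1.320, a4=0.000, a0=7.048; τ=−ln(0.7421)/7.048=0.042 → t=0.920; u2·a0=0.9732·7.048=6.859; a1+a2=5.728 < 6.859 ≤ a1+…+a3=7.048 → R3 fires; R=18 A=14 Z=0 P=11
Draw 12: a1=6.444, a2=0.000, a3=1.232, a4=0.000, a0=7.676; τ=−ln(0.7361)/7.676=0.040 → t=0.960; u2·a0=0.4913·7.676=3.771 ≤ a1=6.444 → R1 fires; R=18 A=14 Z=0 P=12
Draw 13: a1=6.444, a2=0.000, a3=1.232, a4=0.000, a0=7.676; τ=−ln(0.4397)/7.676=0.107 → t=1.067; u2·a0=0.7395·7.676=5.676 ≤ a1=6.444 → R1 fires; R=18 A=14 Z=0 P=13
Draw 14: a1=6.444, a2=0.000, a3=1.232, a4=0.000, a0=7.676; τ=−ln(0.8439)/7.676=0.022 → t=1.089; u2·a0=0.5279·7.676=4.052 ≤ a1=6.444 → R1 fires; R=18 A=14 Z=0 P=14
Draw 15: a1=6.444, a2=0.000, a3=1.232, a4=0.000, a0=7.676; τ=−ln(0.8081)/7.676=0.028 → t=1.117 > T=1.11: stop.
At T=1.11: R=18 A=14 Z=0 P=14; the largest is R.

Dominant species at T: R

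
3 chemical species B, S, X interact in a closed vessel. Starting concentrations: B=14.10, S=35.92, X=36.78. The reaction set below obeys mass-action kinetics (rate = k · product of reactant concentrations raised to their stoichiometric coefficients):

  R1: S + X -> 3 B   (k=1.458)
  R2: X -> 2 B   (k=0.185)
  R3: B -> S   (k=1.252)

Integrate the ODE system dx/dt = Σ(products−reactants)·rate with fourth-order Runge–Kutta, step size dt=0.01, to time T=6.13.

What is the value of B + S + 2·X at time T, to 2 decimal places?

Check how each reaction changes W = B + S + 2·X (weight of products minus weight of reactants):
R1: S + X -> 3 B: (1·3) − (1·1 + 2·1) = 3 − 3 = 0
R2: X -> 2 B: (1·2) − (2·1) = 2 − 2 = 0
R3: B -> S: (1·1) − (1·1) = 1 − 1 = 0
Every reaction leaves W unchanged, so W is conserved and no simulation is needed: W(T) = W(0) = 14.10 + 35.92 + 2·36.78 = 123.58

Value at T = 123.58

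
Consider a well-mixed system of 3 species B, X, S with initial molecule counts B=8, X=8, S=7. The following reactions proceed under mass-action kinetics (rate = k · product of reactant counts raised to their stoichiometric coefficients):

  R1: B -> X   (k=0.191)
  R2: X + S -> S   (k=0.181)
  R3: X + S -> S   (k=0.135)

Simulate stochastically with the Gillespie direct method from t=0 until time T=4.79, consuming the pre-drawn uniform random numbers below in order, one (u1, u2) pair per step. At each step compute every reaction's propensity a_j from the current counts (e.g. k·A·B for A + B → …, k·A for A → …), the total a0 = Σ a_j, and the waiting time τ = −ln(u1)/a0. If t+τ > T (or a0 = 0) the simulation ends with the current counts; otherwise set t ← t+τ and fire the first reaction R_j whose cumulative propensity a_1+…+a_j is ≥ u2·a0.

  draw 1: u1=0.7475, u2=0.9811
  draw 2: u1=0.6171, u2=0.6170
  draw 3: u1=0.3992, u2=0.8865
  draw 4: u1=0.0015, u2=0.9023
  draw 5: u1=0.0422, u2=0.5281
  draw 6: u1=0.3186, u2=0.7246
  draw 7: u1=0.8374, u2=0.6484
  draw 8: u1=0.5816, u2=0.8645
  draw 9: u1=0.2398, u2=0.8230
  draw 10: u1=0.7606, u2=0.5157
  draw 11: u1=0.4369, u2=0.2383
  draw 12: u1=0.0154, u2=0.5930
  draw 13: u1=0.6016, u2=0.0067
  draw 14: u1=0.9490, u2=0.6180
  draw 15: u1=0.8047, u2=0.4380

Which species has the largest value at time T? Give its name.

t=0.000: B=8 X=8 S=7
Draw 1: a1=1.528, a2=10.136, a3=7.560, a0=19.224; τ=−ln(0.7475)/19.224=0.015 → t=0.015; u2·a0=0.9811·19.224=18.861; a1+a2=11.664 < 18.861 ≤ a1+…+a3=19.224 → R3 fires; B=8 X=7 S=7
Draw 2: a1=1.528, a2=8.869, a3=6.615, a0=17.012; τ=−ln(0.6171)/17.012=0.028 → t=0.044; u2·a0=0.6170·17.012=10.496; a1+a2=10.397 < 10.496 ≤ a1+…+a3=17.012 → R3 fires; B=8 X=6 S=7
Draw 3: a1=1.528, a2=7.602, a3=5.670, a0=14.800; τ=−ln(0.3992)/14.800=0.062 → t=0.106; u2·a0=0.8865·14.800=13.120; a1+a2=9.130 < 13.120 ≤ a1+…+a3=14.800 → R3 fires; B=8 X=5 S=7
Draw 4: a1=1.528, a2=6.335, a3=4.725, a0=12.588; τ=−ln(0.0015)/12.588=0.517 → t=0.622; u2·a0=0.9023·12.588=11.358; a1+a2=7.863 < 11.358 ≤ a1+…+a3=12.588 → R3 fires; B=8 X=4 S=7
Draw 5: a1=1.528, a2=5.068, a3=3.780, a0=10.376; τ=−ln(0.0422)/10.376=0.305 → t=0.927; u2·a0=0.5281·10.376=5.480; a1=1.528 < 5.480 ≤ a1+a2=6.596 → R2 fires; B=8 X=3 S=7
Draw 6: a1=1.528, a2=3.801, a3=2.835, a0=8.164; τ=−ln(0.3186)/8.164=0.140 → t=1.067; u2·a0=0.7246·8.164=5.916; a1+a2=5.329 < 5.916 ≤ a1+…+a3=8.164 → R3 fires; B=8 X=2 S=7
Draw 7: a1=1.528, a2=2.534, a3=1.890, a0=5.952; τ=−ln(0.8374)/5.952=0.030 → t=1.097; u2·a0=0.6484·5.952=3.859; a1=1.528 < 3.859 ≤ a1+a2=4.062 → R2 fires; B=8 X=1 S=7
Draw 8: a1=1.528, a2=1.267, a3=0.945, a0=3.740; τ=−ln(0.5816)/3.740=0.145 → t=1.242; u2·a0=0.8645·3.740=3.233; a1+a2=2.795 < 3.233 ≤ a1+…+a3=3.740 → R3 fires; B=8 X=0 S=7
Draw 9: a1=1.528, a2=0.000, a3=0.000, a0=1.528; τ=−ln(0.2398)/1.528=0.935 → t=2.177; u2·a0=0.8230·1.528=1.258 ≤ a1=1.528 → R1 fires; B=7 X=1 S=7
Draw 10: a1=1.337, a2=1.267, a3=0.945, a0=3.549; τ=−ln(0.7606)/3.549=0.077 → t=2.254; u2·a0=0.5157·3.549=1.830; a1=1.337 < 1.830 ≤ a1+a2=2.604 → R2 fires; B=7 X=0 S=7
Draw 11: a1=1.337, a2=0.000, a3=0.000, a0=1.337; τ=−ln(0.4369)/1.337=0.619 → t=2.873; u2·a0=0.2383·1.337=0.319 ≤ a1=1.337 → R1 fires; B=6 X=1 S=7
Draw 12: a1=1.146, a2=1.267, a3=0.945, a0=3.358; τ=−ln(0.0154)/3.358=1.243 → t=4.116; u2·a0=0.5930·3.358=1.991; a1=1.146 < 1.991 ≤ a1+a2=2.413 → R2 fires; B=6 X=0 S=7
Draw 13: a1=1.146, a2=0.000, a3=0.000, a0=1.146; τ=−ln(0.6016)/1.146=0.443 → t=4.559; u2·a0=0.0067·1.146=0.008 ≤ a1=1.146 → R1 fires; B=5 X=1 S=7
Draw 14: a1=0.955, a2=1.267, a3=0.945, a0=3.167; τ=−ln(0.9490)/3.167=0.017 → t=4.576; u2·a0=0.6180·3.167=1.957; a1=0.955 < 1.957 ≤ a1+a2=2.222 → R2 fires; B=5 X=0 S=7
Draw 15: a1=0.955, a2=0.000, a3=0.000, a0=0.955; τ=−ln(0.8047)/0.955=0.228 → t=4.803 > T=4.79: stop.
At T=4.79: B=5 X=0 S=7; the largest is S.

Dominant species at T: S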